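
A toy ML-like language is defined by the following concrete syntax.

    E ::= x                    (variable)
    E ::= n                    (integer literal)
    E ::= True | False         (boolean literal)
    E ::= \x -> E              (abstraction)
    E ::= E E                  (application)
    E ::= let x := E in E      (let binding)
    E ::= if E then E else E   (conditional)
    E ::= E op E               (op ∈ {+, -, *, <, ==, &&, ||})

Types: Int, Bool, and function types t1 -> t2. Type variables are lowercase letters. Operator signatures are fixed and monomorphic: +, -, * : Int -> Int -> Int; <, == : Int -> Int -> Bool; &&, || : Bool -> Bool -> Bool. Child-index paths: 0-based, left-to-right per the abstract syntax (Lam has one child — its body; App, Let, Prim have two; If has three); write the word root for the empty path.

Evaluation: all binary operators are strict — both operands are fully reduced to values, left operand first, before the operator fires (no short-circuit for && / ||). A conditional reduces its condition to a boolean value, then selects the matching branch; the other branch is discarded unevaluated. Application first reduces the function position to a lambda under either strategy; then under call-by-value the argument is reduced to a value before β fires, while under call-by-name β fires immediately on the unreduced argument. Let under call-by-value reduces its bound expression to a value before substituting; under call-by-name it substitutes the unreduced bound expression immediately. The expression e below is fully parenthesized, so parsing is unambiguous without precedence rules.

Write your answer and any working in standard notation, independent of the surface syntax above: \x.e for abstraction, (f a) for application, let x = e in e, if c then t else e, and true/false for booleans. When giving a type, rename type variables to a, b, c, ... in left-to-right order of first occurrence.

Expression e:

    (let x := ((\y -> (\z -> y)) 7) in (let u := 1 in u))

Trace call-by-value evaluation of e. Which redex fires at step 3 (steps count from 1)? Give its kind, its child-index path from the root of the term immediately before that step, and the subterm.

Answer: let at root : (let u = 1 in u)

Working:
step 0: (let x = ((\y.(\z.y)) 7) in (let u = 1 in u))
step 1: [beta@0] (let x = (\z.7) in (let u = 1 in u))
step 2: [let@root] (let u = 1 in u)
step 3: [let@root] 1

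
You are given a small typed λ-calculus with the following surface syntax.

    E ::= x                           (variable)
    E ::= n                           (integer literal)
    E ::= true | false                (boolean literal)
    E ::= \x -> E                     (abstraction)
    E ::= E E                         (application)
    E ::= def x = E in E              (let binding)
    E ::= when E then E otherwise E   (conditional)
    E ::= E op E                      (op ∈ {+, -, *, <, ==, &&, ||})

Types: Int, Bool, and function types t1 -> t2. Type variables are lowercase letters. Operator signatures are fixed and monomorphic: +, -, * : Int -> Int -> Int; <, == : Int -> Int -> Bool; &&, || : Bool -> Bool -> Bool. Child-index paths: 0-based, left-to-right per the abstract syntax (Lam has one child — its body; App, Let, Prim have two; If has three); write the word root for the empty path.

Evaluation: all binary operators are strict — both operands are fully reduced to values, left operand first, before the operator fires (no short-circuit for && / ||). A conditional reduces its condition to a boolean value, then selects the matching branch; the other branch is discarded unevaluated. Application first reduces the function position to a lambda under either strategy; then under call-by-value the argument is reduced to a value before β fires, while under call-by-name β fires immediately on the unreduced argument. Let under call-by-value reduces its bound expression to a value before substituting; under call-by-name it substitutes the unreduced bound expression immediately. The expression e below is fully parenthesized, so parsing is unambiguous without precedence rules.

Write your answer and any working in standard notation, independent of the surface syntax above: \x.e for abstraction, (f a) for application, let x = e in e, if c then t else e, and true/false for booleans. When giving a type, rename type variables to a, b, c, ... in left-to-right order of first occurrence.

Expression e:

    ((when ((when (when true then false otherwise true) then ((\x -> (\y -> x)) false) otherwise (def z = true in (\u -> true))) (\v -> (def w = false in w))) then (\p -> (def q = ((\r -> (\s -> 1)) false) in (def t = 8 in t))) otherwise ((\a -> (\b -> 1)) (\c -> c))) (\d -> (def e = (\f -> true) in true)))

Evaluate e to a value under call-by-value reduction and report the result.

Answer: 8

Trace:
step 0: ((if ((if (if true then false else true) then ((\x.(\y.x)) false) else (let z = true in (\u.true))) (\v.(let w = false in w))) then (\p.(let q = ((\r.(\s.1)) false) in (let t = 8 in t))) else ((\a.(\b.1)) (\c.c))) (\d.(let e = (\f.true) in true)))
step 1: [if@0.0.0.0] ((if ((if false then ((\x.(\y.x)) false) else (let z = true in (\u.true))) (\v.(let w = false in w))) then (\p.(let q = ((\r.(\s.1)) false) in (let t = 8 in t))) else ((\a.(\b.1)) (\c.c))) (\d.(let e = (\f.true) in true)))
step 2: [if@0.0.0] ((if ((let z = true in (\u.true)) (\v.(let w = false in w))) then (\p.(let q = ((\r.(\s.1)) false) in (let t = 8 in t))) else ((\a.(\b.1)) (\c.c))) (\d.(let e = (\f.true) in true)))
step 3: [let@0.0.0] ((if ((\u.true) (\v.(let w = false in w))) then (\p.(let q = ((\r.(\s.1)) false) in (let t = 8 in t))) else ((\a.(\b.1)) (\c.c))) (\d.(let e = (\f.true) in true)))
step 4: [beta@0.0] ((if true then (\p.(let q = ((\r.(\s.1)) false) in (let t = 8 in t))) else ((\a.(\b.1)) (\c.c))) (\d.(let e = (\f.true) in true)))
step 5: [if@0] ((\p.(let q = ((\r.(\s.1)) false) in (let t = 8 in t))) (\d.(let e = (\f.true) in true)))
step 6: [beta@root] (let q = ((\r.(\s.1)) false) in (let t = 8 in t))
step 7: [beta@0] (let q = (\s.1) in (let t = 8 in t))
step 8: [let@root] (let t = 8 in t)
step 9: [let@root] 8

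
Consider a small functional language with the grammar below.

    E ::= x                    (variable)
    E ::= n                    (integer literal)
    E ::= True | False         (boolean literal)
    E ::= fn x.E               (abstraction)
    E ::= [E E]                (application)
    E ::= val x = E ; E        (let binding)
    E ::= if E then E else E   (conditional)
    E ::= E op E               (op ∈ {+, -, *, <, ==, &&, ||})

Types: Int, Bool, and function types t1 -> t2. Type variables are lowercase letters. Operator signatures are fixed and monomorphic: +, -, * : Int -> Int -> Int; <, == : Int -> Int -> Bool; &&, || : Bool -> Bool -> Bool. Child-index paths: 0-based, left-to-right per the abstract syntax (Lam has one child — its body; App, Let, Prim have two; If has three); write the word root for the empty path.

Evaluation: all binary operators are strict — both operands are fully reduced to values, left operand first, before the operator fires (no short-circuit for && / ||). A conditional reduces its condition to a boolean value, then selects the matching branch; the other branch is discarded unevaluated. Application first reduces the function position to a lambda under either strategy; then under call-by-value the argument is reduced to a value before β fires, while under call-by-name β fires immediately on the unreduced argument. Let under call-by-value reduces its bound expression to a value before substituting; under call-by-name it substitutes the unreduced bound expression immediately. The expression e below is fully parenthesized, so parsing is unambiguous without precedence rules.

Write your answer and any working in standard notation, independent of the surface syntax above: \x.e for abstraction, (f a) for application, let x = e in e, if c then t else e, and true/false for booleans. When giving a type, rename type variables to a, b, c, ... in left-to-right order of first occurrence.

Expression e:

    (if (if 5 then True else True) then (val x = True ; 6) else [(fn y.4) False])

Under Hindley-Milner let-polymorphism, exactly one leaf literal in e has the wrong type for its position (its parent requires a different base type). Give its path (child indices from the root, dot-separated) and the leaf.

Working:
  unify Int ~ Bool
  FAIL: mismatch Int ~ Bool

Answer: 0.0 : 5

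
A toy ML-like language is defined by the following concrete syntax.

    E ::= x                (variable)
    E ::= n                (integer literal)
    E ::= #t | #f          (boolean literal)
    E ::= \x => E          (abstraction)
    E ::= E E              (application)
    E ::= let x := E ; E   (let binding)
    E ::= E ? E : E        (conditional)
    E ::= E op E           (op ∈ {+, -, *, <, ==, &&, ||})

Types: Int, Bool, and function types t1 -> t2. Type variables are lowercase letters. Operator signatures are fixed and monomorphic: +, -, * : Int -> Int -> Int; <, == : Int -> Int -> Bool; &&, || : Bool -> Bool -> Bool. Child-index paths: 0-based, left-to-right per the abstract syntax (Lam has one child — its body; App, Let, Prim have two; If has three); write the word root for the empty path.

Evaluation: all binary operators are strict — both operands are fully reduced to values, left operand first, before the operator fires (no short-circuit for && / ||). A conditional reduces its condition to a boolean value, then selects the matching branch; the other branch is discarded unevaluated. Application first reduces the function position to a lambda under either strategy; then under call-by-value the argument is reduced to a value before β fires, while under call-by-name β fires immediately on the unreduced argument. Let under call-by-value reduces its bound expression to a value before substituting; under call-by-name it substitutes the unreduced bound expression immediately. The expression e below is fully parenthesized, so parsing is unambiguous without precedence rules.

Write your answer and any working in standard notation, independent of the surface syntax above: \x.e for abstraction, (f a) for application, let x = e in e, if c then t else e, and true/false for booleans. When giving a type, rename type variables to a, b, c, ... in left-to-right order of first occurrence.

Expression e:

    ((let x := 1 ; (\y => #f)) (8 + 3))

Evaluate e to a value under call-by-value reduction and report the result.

Answer: false

Trace:
step 0: ((let x = 1 in (\y.false)) (8 + 3))
step 1: [let@0] ((\y.false) (8 + 3))
step 2: [delta@1] ((\y.false) 11)
step 3: [beta@root] false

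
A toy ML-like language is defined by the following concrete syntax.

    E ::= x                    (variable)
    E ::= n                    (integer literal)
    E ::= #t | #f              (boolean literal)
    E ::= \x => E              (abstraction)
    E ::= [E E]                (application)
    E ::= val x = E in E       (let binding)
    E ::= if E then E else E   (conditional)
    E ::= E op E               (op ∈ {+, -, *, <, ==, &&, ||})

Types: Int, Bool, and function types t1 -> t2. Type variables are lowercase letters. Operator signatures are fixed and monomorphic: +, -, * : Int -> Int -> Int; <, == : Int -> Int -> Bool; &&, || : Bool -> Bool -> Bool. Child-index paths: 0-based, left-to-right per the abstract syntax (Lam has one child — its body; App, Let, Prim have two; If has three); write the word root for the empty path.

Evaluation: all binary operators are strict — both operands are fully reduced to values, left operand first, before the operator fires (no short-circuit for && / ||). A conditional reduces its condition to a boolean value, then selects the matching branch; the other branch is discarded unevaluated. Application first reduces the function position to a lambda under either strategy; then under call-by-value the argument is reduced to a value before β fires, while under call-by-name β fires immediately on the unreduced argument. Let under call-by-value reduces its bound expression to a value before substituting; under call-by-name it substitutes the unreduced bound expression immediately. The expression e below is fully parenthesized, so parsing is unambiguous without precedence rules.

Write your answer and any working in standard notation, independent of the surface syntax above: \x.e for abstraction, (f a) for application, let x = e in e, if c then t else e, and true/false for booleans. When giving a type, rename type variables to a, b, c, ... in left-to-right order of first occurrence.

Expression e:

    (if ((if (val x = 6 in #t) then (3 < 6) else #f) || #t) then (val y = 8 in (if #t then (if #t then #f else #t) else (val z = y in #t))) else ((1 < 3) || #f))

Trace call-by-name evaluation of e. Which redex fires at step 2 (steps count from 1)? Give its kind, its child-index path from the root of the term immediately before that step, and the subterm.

Answer: if at 0.0 : (if true then (3 < 6) else false)

Trace:
step 0: (if ((if (let x = 6 in true) then (3 < 6) else false) || true) then (let y = 8 in (if true then (if true then false else true) else (let z = y in true))) else ((1 < 3) || false))
step 1: [let@0.0.0] (if ((if true then (3 < 6) else false) || true) then (let y = 8 in (if true then (if true then false else true) else (let z = y in true))) else ((1 < 3) || false))
step 2: [if@0.0] (if ((3 < 6) || true) then (let y = 8 in (if true then (if true then false else true) else (let z = y in true))) else ((1 < 3) || false))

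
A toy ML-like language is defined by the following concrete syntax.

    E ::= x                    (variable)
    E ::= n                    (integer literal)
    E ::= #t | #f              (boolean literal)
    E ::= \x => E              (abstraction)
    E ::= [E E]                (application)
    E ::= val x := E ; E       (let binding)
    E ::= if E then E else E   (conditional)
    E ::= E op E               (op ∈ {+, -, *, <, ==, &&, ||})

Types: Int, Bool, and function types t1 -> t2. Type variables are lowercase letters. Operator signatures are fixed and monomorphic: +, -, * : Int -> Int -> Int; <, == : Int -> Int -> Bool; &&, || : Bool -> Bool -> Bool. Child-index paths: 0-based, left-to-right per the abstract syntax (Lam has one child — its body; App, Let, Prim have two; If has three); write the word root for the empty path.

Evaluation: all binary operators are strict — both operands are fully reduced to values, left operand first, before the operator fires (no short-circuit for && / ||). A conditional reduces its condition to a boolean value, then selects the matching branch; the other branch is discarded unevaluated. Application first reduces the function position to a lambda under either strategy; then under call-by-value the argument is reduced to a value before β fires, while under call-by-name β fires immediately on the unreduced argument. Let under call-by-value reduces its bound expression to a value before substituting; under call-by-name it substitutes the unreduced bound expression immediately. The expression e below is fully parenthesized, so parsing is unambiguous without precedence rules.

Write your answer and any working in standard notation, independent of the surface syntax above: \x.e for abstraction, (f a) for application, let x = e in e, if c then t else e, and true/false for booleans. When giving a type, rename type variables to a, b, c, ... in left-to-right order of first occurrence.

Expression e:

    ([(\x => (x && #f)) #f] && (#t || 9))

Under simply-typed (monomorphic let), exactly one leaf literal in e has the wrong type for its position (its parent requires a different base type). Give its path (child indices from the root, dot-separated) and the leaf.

Answer: 1.1 : 9

Trace:
x : a
  unify a ~ Bool
  unify Bool ~ Bool
\x._ : Bool -> Bool
  unify Bool -> Bool ~ Bool -> b
  unify Bool ~ Bool
  unify Bool ~ b
_ _ : Bool
  unify Bool ~ Bool
  unify Bool ~ Bool
  unify Int ~ Bool
  FAIL: mismatch Int ~ Bool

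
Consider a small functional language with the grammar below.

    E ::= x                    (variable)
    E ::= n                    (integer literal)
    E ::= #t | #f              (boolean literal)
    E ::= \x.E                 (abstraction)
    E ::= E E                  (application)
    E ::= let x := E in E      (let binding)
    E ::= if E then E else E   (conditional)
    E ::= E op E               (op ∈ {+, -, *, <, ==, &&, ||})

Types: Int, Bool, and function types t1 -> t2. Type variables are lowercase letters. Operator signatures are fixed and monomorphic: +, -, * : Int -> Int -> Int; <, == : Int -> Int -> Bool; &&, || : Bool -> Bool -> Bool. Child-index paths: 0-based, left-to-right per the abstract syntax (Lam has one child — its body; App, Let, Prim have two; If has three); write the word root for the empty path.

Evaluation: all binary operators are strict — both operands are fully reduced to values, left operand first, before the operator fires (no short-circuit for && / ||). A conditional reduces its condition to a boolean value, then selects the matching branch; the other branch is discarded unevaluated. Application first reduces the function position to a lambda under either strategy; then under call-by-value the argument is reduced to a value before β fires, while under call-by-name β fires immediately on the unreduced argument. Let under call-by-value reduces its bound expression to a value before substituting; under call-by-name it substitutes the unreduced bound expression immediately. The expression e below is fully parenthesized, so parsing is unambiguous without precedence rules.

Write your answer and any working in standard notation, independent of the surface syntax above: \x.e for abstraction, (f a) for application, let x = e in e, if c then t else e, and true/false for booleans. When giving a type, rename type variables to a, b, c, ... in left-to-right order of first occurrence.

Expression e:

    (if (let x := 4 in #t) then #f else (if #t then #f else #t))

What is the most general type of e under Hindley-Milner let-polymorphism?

Answer: Bool

Derivation:
let x : Int
  unify Bool ~ Bool
  unify Bool ~ Bool
  unify Bool ~ Bool
  unify Bool ~ Bool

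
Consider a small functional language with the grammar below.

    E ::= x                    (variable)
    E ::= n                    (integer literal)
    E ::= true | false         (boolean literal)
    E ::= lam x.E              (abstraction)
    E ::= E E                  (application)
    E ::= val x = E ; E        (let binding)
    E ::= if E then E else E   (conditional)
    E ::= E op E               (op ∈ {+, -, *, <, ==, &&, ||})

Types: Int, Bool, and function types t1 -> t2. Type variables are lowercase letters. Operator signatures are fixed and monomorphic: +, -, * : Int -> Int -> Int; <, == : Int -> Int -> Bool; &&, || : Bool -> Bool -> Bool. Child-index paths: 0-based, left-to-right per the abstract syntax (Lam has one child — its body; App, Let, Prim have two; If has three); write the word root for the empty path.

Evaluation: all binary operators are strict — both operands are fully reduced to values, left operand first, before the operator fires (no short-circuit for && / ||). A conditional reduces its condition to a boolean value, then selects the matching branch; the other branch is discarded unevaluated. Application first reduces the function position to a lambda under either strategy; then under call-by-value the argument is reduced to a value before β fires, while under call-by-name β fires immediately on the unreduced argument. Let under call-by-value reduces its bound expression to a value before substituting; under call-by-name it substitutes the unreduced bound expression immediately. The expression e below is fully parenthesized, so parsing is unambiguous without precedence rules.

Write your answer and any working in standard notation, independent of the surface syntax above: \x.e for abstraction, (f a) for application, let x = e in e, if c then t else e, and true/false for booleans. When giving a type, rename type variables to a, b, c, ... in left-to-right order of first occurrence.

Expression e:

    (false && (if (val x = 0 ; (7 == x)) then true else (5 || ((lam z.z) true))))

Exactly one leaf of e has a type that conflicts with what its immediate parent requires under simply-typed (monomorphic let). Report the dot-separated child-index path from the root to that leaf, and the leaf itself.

Trace:
  unify Bool ~ Bool
let x : Int
  unify Int ~ Int
x : Int
  unify Int ~ Int
  unify Bool ~ Bool
  unify Int ~ Bool
  FAIL: mismatch Int ~ Bool

Answer: 1.2.0 : 5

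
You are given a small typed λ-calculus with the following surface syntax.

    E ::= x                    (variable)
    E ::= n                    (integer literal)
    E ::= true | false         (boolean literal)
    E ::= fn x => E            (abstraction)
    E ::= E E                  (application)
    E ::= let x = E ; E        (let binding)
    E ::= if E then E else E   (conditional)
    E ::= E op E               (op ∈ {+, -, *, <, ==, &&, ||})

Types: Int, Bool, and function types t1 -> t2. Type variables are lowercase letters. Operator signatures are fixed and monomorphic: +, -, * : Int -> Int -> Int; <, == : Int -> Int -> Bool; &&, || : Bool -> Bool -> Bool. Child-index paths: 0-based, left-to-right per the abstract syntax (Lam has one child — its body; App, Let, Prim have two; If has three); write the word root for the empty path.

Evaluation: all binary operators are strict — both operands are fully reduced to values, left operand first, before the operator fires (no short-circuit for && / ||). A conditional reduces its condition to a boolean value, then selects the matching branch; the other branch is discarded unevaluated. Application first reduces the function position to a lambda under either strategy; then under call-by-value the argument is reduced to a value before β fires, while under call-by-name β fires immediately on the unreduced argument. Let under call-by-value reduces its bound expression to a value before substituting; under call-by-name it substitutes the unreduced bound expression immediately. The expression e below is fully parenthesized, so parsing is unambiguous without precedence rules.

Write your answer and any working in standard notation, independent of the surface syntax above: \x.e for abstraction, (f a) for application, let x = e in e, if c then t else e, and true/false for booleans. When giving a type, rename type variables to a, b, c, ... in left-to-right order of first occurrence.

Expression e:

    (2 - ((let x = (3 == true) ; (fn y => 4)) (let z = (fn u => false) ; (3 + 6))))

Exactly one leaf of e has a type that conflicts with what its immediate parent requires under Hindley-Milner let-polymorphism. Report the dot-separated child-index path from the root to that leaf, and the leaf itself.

Trace:
  unify Int ~ Int
  unify Int ~ Int
  unify Bool ~ Int
  FAIL: mismatch Bool ~ Int

Answer: 1.0.0.1 : true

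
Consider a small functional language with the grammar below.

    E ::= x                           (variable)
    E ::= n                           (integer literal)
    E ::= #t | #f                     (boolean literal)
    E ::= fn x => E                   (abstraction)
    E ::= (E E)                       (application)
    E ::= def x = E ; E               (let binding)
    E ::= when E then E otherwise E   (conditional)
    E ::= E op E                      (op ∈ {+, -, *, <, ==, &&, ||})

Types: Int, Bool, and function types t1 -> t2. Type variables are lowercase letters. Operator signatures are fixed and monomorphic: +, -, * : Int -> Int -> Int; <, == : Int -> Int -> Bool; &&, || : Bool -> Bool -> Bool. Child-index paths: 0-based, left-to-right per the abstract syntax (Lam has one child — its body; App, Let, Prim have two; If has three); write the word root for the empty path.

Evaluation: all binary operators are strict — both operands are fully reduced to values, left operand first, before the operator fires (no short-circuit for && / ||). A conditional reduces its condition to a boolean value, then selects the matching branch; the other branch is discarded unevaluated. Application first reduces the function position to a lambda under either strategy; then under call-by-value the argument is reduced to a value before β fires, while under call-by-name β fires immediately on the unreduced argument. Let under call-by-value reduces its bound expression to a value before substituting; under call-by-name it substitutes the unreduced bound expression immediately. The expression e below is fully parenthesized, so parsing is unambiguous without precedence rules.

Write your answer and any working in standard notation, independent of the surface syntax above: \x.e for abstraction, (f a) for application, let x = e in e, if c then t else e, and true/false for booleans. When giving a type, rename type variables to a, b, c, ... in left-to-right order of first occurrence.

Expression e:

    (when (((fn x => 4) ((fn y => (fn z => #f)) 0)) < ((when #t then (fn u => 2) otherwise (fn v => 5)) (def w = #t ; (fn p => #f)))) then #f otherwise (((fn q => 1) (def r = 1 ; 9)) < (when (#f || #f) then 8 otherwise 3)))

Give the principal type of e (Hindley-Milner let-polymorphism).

Answer: Bool

Derivation:
\x._ : a -> Int
\z._ : c -> Bool
\y._ : b -> c -> Bool
  unify b -> c -> Bool ~ Int -> d
  unify b ~ Int
  unify c -> Bool ~ d
_ _ : c -> Bool
  unify a -> Int ~ (c -> Bool) -> e
  unify a ~ c -> Bool
  unify Int ~ e
_ _ : Int
  unify Int ~ Int
  unify Bool ~ Bool
\u._ : f -> Int
\v._ : g -> Int
  unify f -> Int ~ g -> Int
  unify f ~ g
  unify Int ~ Int
let w : Bool
\p._ : h -> Bool
  unify g -> Int ~ (h -> Bool) -> i
  unify g ~ h -> Bool
  unify Int ~ i
_ _ : Int
  unify Int ~ Int
  unify Bool ~ Bool
\q._ : j -> Int
let r : Int
  unify j -> Int ~ Int -> k
  unify j ~ Int
  unify Int ~ k
_ _ : Int
  unify Int ~ Int
  unify Bool ~ Bool
  unify Bool ~ Bool
  unify Bool ~ Bool
  unify Int ~ Int
  unify Int ~ Int
  unify Bool ~ Bool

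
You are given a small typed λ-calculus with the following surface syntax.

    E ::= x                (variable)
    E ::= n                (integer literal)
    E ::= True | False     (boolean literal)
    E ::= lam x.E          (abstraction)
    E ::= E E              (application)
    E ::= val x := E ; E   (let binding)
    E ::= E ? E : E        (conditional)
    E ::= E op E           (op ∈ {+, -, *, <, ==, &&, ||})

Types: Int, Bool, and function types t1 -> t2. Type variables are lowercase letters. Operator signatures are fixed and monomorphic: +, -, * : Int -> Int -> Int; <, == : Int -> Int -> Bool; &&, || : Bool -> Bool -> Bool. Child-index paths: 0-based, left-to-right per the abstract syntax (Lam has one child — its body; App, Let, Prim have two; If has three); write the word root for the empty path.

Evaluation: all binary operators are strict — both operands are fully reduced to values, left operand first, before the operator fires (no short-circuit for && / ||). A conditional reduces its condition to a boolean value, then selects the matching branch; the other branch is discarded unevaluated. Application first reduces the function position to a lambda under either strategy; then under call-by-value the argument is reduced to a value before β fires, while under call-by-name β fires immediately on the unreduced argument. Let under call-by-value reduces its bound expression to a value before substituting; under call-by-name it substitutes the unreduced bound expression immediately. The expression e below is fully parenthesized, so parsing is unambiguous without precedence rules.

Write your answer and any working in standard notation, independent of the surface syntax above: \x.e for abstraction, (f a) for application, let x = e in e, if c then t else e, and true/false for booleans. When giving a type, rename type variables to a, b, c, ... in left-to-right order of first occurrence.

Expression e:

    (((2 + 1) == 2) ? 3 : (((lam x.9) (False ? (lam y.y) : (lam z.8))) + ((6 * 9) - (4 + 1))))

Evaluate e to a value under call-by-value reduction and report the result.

Derivation:
step 0: (if ((2 + 1) == 2) then 3 else (((\x.9) (if false then (\y.y) else (\z.8))) + ((6 * 9) - (4 + 1))))
step 1: [delta@0.0] (if (3 == 2) then 3 else (((\x.9) (if false then (\y.y) else (\z.8))) + ((6 * 9) - (4 + 1))))
step 2: [delta@0] (if false then 3 else (((\x.9) (if false then (\y.y) else (\z.8))) + ((6 * 9) - (4 + 1))))
step 3: [if@root] (((\x.9) (if false then (\y.y) else (\z.8))) + ((6 * 9) - (4 + 1)))
step 4: [if@0.1] (((\x.9) (\z.8)) + ((6 * 9) - (4 + 1)))
step 5: [beta@0] (9 + ((6 * 9) - (4 + 1)))
step 6: [delta@1.0] (9 + (54 - (4 + 1)))
step 7: [delta@1.1] (9 + (54 - 5))
step 8: [delta@1] (9 + 49)
step 9: [delta@root] 58

Answer: 58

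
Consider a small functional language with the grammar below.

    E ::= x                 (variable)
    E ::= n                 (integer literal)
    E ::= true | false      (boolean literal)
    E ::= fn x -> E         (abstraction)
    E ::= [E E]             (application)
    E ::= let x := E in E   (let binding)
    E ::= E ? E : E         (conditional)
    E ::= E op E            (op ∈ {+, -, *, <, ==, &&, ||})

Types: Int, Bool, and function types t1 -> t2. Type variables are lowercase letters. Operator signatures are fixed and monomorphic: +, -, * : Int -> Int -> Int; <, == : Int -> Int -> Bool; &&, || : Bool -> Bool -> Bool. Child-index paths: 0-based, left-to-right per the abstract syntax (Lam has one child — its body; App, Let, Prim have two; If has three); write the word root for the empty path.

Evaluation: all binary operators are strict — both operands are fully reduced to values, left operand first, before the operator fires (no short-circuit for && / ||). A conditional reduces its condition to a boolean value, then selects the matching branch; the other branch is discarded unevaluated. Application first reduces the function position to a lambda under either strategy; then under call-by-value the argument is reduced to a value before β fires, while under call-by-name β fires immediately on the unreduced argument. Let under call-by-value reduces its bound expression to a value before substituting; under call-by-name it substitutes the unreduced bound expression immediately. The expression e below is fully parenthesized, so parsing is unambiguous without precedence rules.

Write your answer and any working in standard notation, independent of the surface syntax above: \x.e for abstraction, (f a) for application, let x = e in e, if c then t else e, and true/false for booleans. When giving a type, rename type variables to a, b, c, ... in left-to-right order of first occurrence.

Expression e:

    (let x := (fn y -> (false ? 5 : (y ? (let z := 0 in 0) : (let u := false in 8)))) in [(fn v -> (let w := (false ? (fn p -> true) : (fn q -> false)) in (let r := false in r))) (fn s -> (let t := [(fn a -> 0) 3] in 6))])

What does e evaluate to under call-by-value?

Derivation:
step 0: (let x = (\y.(if false then 5 else (if y then (let z = 0 in 0) else (let u = false in 8)))) in ((\v.(let w = (if false then (\p.true) else (\q.false)) in (let r = false in r))) (\s.(let t = ((\a.0) 3) in 6))))
step 1: [let@root] ((\v.(let w = (if false then (\p.true) else (\q.false)) in (let r = false in r))) (\s.(let t = ((\a.0) 3) in 6)))
step 2: [beta@root] (let w = (if false then (\p.true) else (\q.false)) in (let r = false in r))
step 3: [if@0] (let w = (\q.false) in (let r = false in r))
step 4: [let@root] (let r = false in r)
step 5: [let@root] false

Answer: false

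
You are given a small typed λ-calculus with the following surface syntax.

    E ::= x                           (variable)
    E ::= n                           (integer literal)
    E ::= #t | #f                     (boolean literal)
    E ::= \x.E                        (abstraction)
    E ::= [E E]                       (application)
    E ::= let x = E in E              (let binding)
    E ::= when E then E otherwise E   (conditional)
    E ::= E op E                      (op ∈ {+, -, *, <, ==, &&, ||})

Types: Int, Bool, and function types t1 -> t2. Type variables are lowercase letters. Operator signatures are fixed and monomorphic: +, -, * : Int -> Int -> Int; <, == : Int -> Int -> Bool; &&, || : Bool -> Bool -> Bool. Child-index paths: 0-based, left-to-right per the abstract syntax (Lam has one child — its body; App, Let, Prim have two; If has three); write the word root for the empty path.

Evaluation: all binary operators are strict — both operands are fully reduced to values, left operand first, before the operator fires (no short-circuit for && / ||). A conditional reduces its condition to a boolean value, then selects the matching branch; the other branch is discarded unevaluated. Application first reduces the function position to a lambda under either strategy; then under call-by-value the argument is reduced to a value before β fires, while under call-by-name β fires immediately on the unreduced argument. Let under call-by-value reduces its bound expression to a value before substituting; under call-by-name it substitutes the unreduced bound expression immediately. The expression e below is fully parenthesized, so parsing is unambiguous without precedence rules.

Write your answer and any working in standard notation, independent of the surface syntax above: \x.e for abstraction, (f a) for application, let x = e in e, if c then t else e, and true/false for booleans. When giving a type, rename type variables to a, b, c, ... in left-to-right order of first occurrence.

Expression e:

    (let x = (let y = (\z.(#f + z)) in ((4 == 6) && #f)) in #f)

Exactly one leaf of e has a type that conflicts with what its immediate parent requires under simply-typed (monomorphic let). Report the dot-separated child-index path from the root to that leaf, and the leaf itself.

Answer: 0.0.0.0 : false

Trace:
  unify Bool ~ Int
  FAIL: mismatch Bool ~ Int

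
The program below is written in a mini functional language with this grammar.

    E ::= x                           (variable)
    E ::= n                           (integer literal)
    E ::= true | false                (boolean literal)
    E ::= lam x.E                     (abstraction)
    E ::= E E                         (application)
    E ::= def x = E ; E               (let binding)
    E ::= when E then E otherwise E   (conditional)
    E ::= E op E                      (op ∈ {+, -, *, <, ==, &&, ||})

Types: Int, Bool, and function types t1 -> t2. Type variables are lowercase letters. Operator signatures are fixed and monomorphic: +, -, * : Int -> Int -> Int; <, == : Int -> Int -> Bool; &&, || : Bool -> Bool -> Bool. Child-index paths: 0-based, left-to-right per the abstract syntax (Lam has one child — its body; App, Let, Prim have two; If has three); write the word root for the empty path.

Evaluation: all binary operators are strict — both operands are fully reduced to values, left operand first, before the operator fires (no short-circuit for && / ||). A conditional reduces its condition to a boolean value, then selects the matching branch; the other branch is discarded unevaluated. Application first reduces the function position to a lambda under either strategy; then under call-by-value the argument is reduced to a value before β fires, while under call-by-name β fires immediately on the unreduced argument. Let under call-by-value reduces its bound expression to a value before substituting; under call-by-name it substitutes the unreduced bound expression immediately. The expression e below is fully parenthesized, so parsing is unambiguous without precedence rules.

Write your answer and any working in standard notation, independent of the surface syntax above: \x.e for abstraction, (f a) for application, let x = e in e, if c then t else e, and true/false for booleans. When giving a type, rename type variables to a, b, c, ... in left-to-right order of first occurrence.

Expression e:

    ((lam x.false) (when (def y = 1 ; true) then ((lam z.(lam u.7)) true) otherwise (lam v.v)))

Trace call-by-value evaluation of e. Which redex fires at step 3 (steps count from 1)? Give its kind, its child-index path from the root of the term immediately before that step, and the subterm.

Answer: beta at 1 : ((\z.(\u.7)) true)

Trace:
step 0: ((\x.false) (if (let y = 1 in true) then ((\z.(\u.7)) true) else (\v.v)))
step 1: [let@1.0] ((\x.false) (if true then ((\z.(\u.7)) true) else (\v.v)))
step 2: [if@1] ((\x.false) ((\z.(\u.7)) true))
step 3: [beta@1] ((\x.false) (\u.7))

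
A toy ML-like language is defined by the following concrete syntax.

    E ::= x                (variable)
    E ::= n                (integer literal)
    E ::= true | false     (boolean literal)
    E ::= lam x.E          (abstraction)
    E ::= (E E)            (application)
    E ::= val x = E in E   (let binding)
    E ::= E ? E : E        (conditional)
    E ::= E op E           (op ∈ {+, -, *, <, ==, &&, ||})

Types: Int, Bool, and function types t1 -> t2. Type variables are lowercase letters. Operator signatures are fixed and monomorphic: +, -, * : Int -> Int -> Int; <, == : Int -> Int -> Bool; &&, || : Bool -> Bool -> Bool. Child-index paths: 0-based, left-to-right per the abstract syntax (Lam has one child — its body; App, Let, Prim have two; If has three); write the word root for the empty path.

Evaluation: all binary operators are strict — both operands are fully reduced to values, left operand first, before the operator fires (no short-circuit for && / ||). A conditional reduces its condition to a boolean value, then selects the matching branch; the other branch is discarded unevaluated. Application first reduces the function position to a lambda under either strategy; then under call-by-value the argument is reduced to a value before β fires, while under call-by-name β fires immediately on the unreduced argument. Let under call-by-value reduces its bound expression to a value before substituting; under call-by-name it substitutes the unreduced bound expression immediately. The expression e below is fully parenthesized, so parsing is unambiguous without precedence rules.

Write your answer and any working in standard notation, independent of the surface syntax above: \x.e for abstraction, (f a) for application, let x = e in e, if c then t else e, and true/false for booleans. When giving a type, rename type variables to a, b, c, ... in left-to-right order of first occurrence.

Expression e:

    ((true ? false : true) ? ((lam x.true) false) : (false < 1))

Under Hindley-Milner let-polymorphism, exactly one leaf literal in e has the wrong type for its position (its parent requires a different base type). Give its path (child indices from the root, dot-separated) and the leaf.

Answer: 2.0 : false

Working:
  unify Bool ~ Bool
  unify Bool ~ Bool
  unify Bool ~ Bool
\x._ : a -> Bool
  unify a -> Bool ~ Bool -> b
  unify a ~ Bool
  unify Bool ~ b
_ _ : Bool
  unify Bool ~ Int
  FAIL: mismatch Bool ~ Int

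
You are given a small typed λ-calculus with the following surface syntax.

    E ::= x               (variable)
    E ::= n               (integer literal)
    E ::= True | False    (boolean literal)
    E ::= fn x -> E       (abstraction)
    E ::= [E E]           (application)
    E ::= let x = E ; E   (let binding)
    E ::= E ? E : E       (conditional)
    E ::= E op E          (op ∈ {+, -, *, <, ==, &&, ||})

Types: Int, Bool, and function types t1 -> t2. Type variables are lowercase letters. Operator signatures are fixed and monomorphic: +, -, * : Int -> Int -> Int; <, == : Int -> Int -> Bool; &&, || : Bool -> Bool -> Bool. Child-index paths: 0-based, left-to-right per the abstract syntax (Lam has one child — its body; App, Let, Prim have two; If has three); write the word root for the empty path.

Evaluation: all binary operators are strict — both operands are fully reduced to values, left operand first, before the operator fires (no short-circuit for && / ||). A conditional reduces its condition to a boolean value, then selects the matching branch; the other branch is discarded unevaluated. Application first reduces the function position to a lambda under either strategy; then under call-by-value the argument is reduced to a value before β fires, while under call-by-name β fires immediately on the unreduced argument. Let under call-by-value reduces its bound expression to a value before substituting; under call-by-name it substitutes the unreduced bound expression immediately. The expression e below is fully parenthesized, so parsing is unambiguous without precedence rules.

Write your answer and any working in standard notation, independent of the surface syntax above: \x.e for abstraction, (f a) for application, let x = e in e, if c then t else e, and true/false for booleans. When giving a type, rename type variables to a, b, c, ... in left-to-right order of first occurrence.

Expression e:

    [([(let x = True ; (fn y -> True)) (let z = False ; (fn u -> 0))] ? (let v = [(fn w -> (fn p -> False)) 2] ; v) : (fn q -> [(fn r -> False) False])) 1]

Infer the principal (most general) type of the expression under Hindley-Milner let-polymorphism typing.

Answer: Bool

Working:
let x : Bool
\y._ : a -> Bool
let z : Bool
\u._ : b -> Int
  unify a -> Bool ~ (b -> Int) -> c
  unify a ~ b -> Int
  unify Bool ~ c
_ _ : Bool
  unify Bool ~ Bool
\p._ : e -> Bool
\w._ : d -> e -> Bool
  unify d -> e -> Bool ~ Int -> f
  unify d ~ Int
  unify e -> Bool ~ f
_ _ : e -> Bool
let v : forall. e -> Bool
v : g -> Bool
\r._ : i -> Bool
  unify i -> Bool ~ Bool -> j
  unify i ~ Bool
  unify Bool ~ j
_ _ : Bool
\q._ : h -> Bool
  unify g -> Bool ~ h -> Bool
  unify g ~ h
  unify Bool ~ Bool
  unify h -> Bool ~ Int -> k
  unify h ~ Int
  unify Bool ~ k
_ _ : Bool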